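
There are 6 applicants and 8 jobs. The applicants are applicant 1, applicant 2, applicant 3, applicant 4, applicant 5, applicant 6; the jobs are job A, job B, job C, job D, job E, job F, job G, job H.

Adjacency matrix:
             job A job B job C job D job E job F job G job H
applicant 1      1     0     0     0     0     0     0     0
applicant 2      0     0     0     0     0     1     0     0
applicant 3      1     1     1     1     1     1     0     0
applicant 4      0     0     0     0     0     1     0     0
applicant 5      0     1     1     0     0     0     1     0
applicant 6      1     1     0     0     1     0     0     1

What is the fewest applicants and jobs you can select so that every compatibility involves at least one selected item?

A maximum matching has 5 edges (e.g. applicant 1–job A, applicant 2–job F, applicant 3–job D, applicant 5–job G, applicant 6–job H).
By König's theorem the minimum vertex cover has the same size. One such cover is {applicant 1, applicant 3, applicant 5, applicant 6, job F}.

5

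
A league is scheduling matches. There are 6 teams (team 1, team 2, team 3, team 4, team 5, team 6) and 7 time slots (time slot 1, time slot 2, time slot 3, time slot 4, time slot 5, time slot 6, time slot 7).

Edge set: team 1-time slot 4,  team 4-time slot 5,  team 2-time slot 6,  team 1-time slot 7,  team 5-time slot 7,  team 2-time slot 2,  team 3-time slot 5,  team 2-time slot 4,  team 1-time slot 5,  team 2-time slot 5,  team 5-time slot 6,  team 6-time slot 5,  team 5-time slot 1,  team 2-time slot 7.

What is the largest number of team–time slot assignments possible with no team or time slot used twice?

For example, pair team 1→time slot 4, team 2→time slot 2, team 3→time slot 5, team 5→time slot 7.
The set {team 3, team 4, team 6} has only 1 neighbour ({time slot 5}), so by Hall's theorem at most 4 of the 6 teams can be matched.

4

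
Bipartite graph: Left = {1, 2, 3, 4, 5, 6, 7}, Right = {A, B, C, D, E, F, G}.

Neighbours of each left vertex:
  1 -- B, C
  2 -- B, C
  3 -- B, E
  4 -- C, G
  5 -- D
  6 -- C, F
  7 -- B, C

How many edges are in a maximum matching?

6

For example, pair 1–C, 2–B, 3–E, 4–G, 5–D, 6–F.
The set {1, 2, 7} has only 2 neighbours ({B, C}), so by Hall's theorem at most 6 of the 7 left vertices can be matched.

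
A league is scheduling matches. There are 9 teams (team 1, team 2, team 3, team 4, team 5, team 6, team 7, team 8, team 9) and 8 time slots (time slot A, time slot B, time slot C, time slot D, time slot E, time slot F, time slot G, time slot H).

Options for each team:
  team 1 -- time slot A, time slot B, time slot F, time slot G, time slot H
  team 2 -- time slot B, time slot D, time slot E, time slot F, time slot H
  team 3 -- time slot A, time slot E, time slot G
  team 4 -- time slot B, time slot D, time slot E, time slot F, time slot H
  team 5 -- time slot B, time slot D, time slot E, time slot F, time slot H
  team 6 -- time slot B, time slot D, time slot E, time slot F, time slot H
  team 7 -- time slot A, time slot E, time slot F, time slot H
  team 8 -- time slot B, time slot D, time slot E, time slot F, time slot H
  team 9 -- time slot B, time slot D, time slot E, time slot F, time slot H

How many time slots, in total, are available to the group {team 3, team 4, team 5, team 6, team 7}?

7

The union of neighbours of {team 3, team 4, team 5, team 6, team 7} is {time slot A, time slot B, time slot D, time slot E, time slot F, time slot G, time slot H}, which has 7 elements.
Since |N(S)| = 7 ≥ |S| = 5, Hall's condition holds for this subset.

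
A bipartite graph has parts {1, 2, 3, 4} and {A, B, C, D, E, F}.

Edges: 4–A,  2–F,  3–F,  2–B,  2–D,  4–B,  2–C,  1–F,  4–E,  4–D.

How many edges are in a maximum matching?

One maximum matching: 1–F, 2–C, 4–B.
The set {1, 3} has only 1 neighbour ({F}), so by Hall's theorem at most 3 of the 4 left vertices can be matched.

3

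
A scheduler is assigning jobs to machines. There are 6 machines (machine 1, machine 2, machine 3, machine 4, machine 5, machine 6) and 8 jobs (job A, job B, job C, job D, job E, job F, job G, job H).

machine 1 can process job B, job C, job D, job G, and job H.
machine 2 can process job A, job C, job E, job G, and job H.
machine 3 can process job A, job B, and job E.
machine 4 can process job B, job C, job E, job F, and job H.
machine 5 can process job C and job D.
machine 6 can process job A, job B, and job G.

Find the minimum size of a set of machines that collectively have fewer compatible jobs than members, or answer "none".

A matching saturating every machine exists, for instance machine 1→job H, machine 2→job G, machine 3→job E, machine 4→job F, machine 5→job D, machine 6→job A.
By Hall's marriage theorem, this means |N(S)| ≥ |S| for every subset S, so no violating subset exists.

none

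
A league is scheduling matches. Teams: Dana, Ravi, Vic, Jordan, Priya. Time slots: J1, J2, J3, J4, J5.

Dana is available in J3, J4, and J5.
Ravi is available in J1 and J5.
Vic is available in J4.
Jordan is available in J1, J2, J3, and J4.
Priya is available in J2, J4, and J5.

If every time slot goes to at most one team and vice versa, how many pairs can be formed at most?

A valid assignment of size 5: Dana–J3, Ravi–J1, Vic–J4, Jordan–J2, Priya–J5.
All 5 teams are matched, so no larger matching exists.

5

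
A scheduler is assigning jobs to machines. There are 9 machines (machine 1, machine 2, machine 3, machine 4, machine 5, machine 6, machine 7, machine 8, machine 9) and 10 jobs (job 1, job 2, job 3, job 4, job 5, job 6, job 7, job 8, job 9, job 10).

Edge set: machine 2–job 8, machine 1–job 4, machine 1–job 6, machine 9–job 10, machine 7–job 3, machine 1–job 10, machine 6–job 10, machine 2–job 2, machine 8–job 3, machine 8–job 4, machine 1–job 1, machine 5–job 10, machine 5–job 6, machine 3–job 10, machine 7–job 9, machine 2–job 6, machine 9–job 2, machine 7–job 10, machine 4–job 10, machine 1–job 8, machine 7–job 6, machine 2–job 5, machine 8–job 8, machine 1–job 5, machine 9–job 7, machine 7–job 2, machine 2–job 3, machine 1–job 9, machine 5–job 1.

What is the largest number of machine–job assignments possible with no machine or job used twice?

7

A valid assignment of size 7: machine 1-job 5, machine 2-job 8, machine 3-job 10, machine 5-job 6, machine 7-job 9, machine 8-job 3, machine 9-job 2.
The set {machine 3, machine 4, machine 6} has only 1 neighbour ({job 10}), so by Hall's theorem at most 7 of the 9 machines can be matched.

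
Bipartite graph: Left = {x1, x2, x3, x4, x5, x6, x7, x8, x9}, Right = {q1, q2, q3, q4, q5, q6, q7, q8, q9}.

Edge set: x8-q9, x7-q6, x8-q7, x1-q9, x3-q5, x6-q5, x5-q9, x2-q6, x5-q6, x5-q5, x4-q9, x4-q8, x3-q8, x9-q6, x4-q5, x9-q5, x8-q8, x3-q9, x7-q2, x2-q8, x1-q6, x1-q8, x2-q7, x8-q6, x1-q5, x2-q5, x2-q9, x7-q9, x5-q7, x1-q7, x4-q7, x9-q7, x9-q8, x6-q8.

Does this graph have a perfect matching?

The set {x1, x2, x3, x4, x5, x6, x8, x9} has only 5 neighbours ({q5, q6, q7, q8, q9}), so by Hall's theorem at most 6 of the 9 left vertices can be matched.
Hence no matching covers every left vertex.

No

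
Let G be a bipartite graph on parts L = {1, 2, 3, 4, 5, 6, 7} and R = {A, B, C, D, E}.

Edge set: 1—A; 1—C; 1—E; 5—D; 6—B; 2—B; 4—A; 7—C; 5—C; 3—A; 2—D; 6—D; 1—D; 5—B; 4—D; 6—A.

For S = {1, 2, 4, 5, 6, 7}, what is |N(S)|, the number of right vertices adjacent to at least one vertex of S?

The union of neighbours of {1, 2, 4, 5, 6, 7} is {A, B, C, D, E}, which has 5 elements.
Since |N(S)| = 5 < |S| = 6, Hall's condition fails for this subset.

5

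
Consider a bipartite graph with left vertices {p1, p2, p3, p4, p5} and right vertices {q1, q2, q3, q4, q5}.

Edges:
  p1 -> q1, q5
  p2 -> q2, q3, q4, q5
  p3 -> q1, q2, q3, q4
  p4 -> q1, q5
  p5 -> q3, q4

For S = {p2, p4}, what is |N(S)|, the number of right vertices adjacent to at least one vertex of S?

5

The union of neighbours of {p2, p4} is {q1, q2, q3, q4, q5}, which has 5 elements.
Since |N(S)| = 5 ≥ |S| = 2, Hall's condition holds for this subset.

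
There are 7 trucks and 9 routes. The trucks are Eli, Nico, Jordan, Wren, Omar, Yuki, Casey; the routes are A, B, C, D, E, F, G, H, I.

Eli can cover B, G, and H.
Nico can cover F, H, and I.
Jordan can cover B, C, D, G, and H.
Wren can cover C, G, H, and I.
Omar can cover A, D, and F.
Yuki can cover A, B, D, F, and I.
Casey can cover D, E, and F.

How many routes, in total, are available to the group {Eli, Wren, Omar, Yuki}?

The union of neighbours of {Eli, Wren, Omar, Yuki} is {A, B, C, D, F, G, H, I}, which has 8 elements.
Since |N(S)| = 8 ≥ |S| = 4, Hall's condition holds for this subset.

8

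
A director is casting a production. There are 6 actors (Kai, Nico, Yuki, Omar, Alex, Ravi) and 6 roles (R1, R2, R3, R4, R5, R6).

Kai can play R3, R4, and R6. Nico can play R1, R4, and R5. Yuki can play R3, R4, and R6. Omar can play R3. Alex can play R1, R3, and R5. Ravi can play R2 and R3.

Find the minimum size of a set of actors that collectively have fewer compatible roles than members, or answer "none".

none

A matching saturating every actor exists, for instance Kai→R6, Nico→R1, Yuki→R4, Omar→R3, Alex→R5, Ravi→R2.
By Hall's marriage theorem, this means |N(S)| ≥ |S| for every subset S, so no violating subset exists.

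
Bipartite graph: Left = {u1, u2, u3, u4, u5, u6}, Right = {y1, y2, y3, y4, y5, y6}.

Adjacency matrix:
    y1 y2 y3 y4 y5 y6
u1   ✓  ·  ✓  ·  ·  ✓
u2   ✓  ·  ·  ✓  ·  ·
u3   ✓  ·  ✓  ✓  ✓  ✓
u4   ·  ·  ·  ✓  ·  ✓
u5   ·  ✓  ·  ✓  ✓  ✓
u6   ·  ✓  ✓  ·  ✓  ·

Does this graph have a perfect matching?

One maximum matching: u1→y1, u2→y4, u3→y5, u4→y6, u5→y2, u6→y3.
Every left vertex is matched, so this is a perfect matching.

Yes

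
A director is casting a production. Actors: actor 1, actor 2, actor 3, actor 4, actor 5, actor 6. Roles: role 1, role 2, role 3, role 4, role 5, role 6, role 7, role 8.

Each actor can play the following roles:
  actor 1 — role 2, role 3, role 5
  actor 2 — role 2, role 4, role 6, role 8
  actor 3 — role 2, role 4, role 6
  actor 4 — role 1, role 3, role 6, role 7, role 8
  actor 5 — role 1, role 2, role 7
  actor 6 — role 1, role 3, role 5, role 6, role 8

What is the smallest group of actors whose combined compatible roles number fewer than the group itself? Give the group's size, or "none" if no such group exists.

A matching saturating every actor exists, for instance actor 1→role 3, actor 2→role 8, actor 3→role 6, actor 4→role 7, actor 5→role 2, actor 6→role 1.
By Hall's marriage theorem, this means |N(S)| ≥ |S| for every subset S, so no violating subset exists.

none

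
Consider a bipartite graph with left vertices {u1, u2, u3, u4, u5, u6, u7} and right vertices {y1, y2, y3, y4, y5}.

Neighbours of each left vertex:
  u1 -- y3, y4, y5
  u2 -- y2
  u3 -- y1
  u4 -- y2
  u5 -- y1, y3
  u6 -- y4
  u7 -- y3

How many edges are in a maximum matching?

For example, pair u1-y5, u2-y2, u3-y1, u5-y3, u6-y4.
The set {u2, u3, u4, u5, u7} has only 3 neighbours ({y1, y2, y3}), so by Hall's theorem at most 5 of the 7 left vertices can be matched.

5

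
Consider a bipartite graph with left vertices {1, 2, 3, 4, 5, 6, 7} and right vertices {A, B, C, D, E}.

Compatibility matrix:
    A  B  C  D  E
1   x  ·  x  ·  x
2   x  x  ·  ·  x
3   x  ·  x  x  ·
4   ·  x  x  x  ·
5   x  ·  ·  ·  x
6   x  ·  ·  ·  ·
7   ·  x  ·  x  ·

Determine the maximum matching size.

One maximum matching: 1→A, 2→B, 3→D, 4→C, 5→E.
The set {1, 2, 3, 4, 5, 6, 7} has only 5 neighbours ({A, B, C, D, E}), so by Hall's theorem at most 5 of the 7 left vertices can be matched.

5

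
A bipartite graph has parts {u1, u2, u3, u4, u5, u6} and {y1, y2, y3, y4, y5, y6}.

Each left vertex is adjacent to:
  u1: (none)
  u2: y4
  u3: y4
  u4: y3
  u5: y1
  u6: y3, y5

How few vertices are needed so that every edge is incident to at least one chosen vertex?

4

A maximum matching has 4 edges (e.g. u2–y4, u4–y3, u5–y1, u6–y5).
By König's theorem the minimum vertex cover has the same size. One such cover is {u4, u5, u6, y4}.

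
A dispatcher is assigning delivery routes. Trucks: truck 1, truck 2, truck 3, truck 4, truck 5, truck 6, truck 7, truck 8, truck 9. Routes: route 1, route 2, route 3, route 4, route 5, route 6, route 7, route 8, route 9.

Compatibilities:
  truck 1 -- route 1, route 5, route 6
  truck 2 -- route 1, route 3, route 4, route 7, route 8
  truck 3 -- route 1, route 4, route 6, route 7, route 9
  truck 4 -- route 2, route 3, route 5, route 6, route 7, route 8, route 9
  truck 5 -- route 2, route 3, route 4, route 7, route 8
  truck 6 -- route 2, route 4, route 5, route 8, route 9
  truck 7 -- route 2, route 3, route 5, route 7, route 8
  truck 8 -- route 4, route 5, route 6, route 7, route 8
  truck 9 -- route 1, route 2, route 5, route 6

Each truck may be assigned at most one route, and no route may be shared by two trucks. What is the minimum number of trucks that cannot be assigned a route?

One maximum matching: truck 1→route 6, truck 2→route 1, truck 3→route 7, truck 4→route 9, truck 5→route 4, truck 6→route 5, truck 7→route 3, truck 8→route 8, truck 9→route 2.
All 9 trucks are matched, so no larger matching exists.
That matches 9 of the 9, leaving 0 unmatched; no matching can do better.

0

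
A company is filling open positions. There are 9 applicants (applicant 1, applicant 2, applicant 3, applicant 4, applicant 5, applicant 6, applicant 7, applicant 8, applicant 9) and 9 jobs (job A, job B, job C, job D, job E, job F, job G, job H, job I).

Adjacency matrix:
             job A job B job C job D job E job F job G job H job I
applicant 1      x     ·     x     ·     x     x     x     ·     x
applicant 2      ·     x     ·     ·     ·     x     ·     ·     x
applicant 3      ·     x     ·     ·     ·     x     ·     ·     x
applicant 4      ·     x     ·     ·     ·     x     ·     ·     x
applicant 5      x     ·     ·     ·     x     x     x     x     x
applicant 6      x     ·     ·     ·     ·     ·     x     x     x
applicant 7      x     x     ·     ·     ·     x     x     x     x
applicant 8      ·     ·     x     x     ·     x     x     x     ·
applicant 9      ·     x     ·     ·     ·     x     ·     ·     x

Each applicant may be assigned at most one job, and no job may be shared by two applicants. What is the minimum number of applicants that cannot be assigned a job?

1

One maximum matching: applicant 1→job C, applicant 2→job B, applicant 3→job I, applicant 4→job F, applicant 5→job G, applicant 6→job A, applicant 7→job H, applicant 8→job D.
The set {applicant 2, applicant 3, applicant 4, applicant 9} has only 3 neighbours ({job B, job F, job I}), so by Hall's theorem at most 8 of the 9 applicants can be matched.
That matches 8 of the 9, leaving 1 unmatched; no matching can do better.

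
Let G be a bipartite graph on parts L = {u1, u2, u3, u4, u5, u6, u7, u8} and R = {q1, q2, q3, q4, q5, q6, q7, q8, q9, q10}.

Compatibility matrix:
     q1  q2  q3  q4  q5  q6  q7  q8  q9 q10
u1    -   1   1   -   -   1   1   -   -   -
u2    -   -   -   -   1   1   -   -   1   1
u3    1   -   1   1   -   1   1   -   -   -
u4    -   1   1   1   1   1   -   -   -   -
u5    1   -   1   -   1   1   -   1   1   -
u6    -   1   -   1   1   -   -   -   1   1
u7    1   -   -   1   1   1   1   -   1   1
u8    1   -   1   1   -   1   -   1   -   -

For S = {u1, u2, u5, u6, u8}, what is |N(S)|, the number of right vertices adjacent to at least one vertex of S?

The union of neighbours of {u1, u2, u5, u6, u8} is {q1, q2, q3, q4, q5, q6, q7, q8, q9, q10}, which has 10 elements.
Since |N(S)| = 10 ≥ |S| = 5, Hall's condition holds for this subset.

10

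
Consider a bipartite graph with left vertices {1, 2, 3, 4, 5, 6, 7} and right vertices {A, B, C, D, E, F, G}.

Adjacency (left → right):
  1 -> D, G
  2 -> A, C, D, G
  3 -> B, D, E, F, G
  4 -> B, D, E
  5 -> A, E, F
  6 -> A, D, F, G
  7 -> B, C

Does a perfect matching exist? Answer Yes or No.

One maximum matching: 1→D, 2→C, 3→G, 4→E, 5→F, 6→A, 7→B.
All 7 left vertices are covered.

Yes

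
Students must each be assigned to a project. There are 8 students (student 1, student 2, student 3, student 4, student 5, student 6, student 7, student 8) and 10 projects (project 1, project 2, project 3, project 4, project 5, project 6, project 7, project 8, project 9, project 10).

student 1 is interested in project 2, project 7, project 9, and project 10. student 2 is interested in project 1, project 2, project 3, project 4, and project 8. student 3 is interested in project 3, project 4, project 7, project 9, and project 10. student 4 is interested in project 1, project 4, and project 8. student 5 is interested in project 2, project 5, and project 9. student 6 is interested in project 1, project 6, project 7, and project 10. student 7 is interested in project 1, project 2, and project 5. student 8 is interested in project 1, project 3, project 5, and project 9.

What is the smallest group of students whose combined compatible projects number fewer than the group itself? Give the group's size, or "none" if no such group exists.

A matching saturating every student exists, for instance student 1→project 7, student 2→project 3, student 3→project 10, student 4→project 4, student 5→project 5, student 6→project 1, student 7→project 2, student 8→project 9.
By Hall's marriage theorem, this means |N(S)| ≥ |S| for every subset S, so no violating subset exists.

none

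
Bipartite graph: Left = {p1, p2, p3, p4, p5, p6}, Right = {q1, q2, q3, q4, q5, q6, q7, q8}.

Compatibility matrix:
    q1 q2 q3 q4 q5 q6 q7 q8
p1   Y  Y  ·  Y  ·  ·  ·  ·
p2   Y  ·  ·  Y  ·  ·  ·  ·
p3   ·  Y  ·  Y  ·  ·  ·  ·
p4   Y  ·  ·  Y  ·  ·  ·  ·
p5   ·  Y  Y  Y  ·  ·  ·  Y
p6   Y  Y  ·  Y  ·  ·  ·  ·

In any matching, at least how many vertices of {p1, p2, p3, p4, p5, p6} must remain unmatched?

2

For example, pair p1→q4, p2→q1, p3→q2, p5→q8.
The set {p1, p2, p3, p4, p6} has only 3 neighbours ({q1, q2, q4}), so by Hall's theorem at most 4 of the 6 left vertices can be matched.
That matches 4 of the 6, leaving 2 unmatched; no matching can do better.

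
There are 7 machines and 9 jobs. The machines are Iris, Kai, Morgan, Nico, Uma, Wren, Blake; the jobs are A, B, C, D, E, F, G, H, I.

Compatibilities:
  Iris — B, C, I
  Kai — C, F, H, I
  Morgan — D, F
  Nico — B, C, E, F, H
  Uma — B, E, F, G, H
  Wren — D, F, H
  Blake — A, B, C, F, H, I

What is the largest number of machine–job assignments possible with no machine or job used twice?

7

A valid assignment of size 7: Iris–B, Kai–C, Morgan–D, Nico–E, Uma–G, Wren–F, Blake–A.
This saturates every machine, so 7 is the maximum.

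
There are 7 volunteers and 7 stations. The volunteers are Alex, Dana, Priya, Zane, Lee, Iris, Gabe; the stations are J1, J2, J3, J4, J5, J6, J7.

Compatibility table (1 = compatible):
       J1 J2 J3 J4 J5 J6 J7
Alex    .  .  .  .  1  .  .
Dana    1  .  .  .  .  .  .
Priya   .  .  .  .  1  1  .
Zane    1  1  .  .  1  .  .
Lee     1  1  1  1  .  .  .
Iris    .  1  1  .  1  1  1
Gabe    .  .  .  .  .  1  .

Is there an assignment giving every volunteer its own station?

The set {Alex, Priya, Gabe} has only 2 neighbours ({J5, J6}), so by Hall's theorem at most 6 of the 7 volunteers can be matched.
Hence no matching covers every volunteer.

No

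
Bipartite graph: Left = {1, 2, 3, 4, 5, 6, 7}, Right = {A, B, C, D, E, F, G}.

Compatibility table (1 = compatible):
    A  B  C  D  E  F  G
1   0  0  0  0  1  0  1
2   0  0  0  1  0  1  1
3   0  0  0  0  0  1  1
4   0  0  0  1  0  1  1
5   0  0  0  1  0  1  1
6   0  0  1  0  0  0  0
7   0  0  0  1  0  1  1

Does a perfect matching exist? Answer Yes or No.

The set {2, 3, 4, 5, 7} has only 3 neighbours ({D, F, G}), so by Hall's theorem at most 5 of the 7 left vertices can be matched.
Hence no matching covers every left vertex.

No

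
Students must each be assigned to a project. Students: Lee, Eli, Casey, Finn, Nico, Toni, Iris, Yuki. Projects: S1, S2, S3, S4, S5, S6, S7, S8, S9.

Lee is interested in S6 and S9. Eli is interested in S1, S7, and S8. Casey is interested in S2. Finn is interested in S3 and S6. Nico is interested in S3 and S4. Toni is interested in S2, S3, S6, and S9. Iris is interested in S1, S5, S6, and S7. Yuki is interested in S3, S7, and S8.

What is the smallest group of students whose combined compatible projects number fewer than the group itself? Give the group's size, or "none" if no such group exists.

none

A matching saturating every student exists, for instance Lee→S9, Eli→S7, Casey→S2, Finn→S3, Nico→S4, Toni→S6, Iris→S1, Yuki→S8.
By Hall's marriage theorem, this means |N(S)| ≥ |S| for every subset S, so no violating subset exists.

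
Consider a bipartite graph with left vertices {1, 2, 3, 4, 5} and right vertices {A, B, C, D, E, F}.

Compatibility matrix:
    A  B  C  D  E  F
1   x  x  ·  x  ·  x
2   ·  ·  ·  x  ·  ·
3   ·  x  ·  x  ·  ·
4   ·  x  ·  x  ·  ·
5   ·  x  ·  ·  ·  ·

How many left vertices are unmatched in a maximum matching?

One maximum matching: 1→F, 2→D, 3→B.
The set {2, 3, 4, 5} has only 2 neighbours ({B, D}), so by Hall's theorem at most 3 of the 5 left vertices can be matched.
That matches 3 of the 5, leaving 2 unmatched; no matching can do better.

2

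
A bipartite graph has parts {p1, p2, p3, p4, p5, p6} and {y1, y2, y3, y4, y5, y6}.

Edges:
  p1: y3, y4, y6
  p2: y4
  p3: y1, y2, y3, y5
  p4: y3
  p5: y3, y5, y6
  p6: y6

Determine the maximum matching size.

5

One maximum matching: p1→y6, p2→y4, p3→y1, p4→y3, p5→y5.
The set {p1, p2, p4, p6} has only 3 neighbours ({y3, y4, y6}), so by Hall's theorem at most 5 of the 6 left vertices can be matched.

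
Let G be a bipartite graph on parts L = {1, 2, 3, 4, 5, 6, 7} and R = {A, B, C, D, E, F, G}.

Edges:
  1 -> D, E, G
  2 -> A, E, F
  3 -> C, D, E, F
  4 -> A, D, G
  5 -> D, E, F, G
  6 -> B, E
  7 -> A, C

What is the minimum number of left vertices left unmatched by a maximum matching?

For example, pair 1-G, 2-F, 3-E, 4-A, 5-D, 6-B, 7-C.
All 7 left vertices are matched, so no larger matching exists.
That matches 7 of the 7, leaving 0 unmatched; no matching can do better.

0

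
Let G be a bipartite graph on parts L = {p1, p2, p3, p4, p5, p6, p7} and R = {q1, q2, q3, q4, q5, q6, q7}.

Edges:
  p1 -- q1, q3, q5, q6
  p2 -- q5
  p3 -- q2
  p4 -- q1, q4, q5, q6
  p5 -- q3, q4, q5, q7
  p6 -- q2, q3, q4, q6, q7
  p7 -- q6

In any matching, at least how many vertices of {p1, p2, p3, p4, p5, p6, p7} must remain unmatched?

0

A valid assignment of size 7: p1-q3, p2-q5, p3-q2, p4-q1, p5-q7, p6-q4, p7-q6.
All 7 left vertices are matched, so no larger matching exists.
That matches 7 of the 7, leaving 0 unmatched; no matching can do better.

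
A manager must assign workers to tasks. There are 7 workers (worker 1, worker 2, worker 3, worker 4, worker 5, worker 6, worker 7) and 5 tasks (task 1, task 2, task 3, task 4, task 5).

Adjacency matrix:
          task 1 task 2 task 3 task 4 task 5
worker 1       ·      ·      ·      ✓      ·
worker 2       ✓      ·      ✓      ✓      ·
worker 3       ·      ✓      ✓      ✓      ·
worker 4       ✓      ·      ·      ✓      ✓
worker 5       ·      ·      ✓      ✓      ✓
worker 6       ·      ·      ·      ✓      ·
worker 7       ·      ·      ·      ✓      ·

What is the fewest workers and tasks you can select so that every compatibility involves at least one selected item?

{worker 2, worker 3, worker 4, worker 5, task 4} is a vertex cover of size 5: every edge has an endpoint in this set.
No smaller cover exists because worker 1–task 4, worker 2–task 3, worker 3–task 2, worker 4–task 1, worker 5–task 5 is a matching of size 5, and a cover must include an endpoint of each of these disjoint edges (König's theorem).

5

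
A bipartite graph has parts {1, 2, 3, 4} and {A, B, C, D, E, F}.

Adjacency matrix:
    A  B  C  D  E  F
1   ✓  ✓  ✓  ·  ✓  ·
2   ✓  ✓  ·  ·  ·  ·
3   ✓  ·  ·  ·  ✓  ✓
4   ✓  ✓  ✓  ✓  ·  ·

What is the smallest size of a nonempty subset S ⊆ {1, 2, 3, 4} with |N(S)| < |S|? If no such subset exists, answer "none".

A matching saturating every left vertex exists, for instance 1→E, 2→A, 3→F, 4→B.
By Hall's marriage theorem, this means |N(S)| ≥ |S| for every subset S, so no violating subset exists.

none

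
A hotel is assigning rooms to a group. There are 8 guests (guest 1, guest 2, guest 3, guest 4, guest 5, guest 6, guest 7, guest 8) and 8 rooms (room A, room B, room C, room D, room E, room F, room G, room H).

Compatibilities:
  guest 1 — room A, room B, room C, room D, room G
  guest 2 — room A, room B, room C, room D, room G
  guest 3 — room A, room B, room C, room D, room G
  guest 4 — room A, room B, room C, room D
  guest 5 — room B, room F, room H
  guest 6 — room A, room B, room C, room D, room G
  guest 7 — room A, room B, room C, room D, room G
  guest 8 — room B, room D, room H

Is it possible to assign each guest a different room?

The set {guest 1, guest 2, guest 3, guest 4, guest 6, guest 7} has only 5 neighbours ({room A, room B, room C, room D, room G}), so by Hall's theorem at most 7 of the 8 guests can be matched.
Hence no matching covers every guest.

No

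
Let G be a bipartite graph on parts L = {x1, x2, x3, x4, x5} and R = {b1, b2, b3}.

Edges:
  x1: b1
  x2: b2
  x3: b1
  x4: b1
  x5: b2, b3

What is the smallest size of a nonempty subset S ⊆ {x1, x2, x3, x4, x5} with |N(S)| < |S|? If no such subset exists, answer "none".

Take S = {x1, x3}. Its neighbourhood is {b1}, so |N(S)| = 1 < |S| = 2.
No single vertex violates Hall's condition since each has at least one neighbour, so 2 is the minimum.

2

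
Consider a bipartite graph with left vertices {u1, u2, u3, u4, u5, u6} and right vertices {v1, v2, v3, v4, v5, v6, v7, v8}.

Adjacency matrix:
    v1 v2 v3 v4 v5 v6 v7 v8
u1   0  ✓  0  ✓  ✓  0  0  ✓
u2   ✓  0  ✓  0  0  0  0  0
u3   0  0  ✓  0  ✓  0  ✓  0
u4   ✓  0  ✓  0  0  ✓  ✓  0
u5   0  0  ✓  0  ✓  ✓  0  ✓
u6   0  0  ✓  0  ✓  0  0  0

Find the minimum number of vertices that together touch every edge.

The 6 edges u1–v2, u2–v1, u3–v7, u4–v6, u5–v8, u6–v3 form a matching, so any vertex cover needs at least 6 vertices (one per matched edge).
Conversely {u1, u2, u3, u4, u5, u6} meets every edge and has exactly 6 vertices, so 6 is optimal.

6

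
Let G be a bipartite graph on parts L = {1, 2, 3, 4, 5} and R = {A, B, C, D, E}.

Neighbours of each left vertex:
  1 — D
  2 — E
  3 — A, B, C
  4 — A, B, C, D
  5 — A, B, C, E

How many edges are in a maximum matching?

A valid assignment of size 5: 1→D, 2→E, 3→A, 4→C, 5→B.
All 5 left vertices are matched, so no larger matching exists.

5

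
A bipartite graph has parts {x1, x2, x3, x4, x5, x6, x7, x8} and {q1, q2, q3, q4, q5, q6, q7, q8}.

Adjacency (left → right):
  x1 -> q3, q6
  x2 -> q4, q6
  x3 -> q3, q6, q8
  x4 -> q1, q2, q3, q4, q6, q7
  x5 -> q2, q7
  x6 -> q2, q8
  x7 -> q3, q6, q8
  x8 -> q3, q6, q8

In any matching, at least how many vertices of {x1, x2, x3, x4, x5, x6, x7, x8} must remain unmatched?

A valid assignment of size 7: x1–q3, x2–q4, x3–q8, x4–q1, x5–q7, x6–q2, x7–q6.
The set {x1, x3, x7, x8} has only 3 neighbours ({q3, q6, q8}), so by Hall's theorem at most 7 of the 8 left vertices can be matched.
That matches 7 of the 8, leaving 1 unmatched; no matching can do better.

1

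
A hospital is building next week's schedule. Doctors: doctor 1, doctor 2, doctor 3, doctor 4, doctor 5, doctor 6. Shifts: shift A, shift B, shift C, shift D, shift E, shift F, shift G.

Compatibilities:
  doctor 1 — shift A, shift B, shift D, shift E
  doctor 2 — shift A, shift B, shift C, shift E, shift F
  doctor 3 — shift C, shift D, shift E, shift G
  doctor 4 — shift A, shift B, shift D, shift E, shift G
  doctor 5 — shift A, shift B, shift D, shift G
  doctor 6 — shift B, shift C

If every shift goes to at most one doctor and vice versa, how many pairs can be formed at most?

For example, pair doctor 1-shift E, doctor 2-shift F, doctor 3-shift D, doctor 4-shift A, doctor 5-shift G, doctor 6-shift B.
This saturates every doctor, so 6 is the maximum.

6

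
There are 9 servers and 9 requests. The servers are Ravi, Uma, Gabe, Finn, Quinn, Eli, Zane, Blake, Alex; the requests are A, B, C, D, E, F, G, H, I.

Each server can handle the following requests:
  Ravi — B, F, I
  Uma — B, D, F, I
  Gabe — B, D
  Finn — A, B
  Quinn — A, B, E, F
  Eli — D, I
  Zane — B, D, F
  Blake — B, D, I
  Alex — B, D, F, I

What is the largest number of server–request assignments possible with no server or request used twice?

For example, pair Ravi-I, Uma-F, Gabe-B, Finn-A, Quinn-E, Eli-D.
The set {Ravi, Uma, Gabe, Eli, Zane, Blake, Alex} has only 4 neighbours ({B, D, F, I}), so by Hall's theorem at most 6 of the 9 servers can be matched.

6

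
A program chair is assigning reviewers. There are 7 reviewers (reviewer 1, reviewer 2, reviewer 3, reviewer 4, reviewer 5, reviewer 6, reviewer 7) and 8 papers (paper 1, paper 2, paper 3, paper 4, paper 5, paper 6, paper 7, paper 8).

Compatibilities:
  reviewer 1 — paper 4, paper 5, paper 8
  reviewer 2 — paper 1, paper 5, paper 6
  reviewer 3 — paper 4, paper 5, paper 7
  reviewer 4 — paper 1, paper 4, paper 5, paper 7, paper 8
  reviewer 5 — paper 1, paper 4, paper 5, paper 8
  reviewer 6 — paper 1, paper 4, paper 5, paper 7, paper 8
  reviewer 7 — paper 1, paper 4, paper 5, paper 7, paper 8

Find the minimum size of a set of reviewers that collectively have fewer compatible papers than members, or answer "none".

Take S = {reviewer 1, reviewer 3, reviewer 4, reviewer 5, reviewer 6, reviewer 7}. Its neighbourhood is {paper 1, paper 4, paper 5, paper 7, paper 8}, so |N(S)| = 5 < |S| = 6.
Every subset of size less than 6 has at least as many neighbours as members, so 6 is the minimum.

6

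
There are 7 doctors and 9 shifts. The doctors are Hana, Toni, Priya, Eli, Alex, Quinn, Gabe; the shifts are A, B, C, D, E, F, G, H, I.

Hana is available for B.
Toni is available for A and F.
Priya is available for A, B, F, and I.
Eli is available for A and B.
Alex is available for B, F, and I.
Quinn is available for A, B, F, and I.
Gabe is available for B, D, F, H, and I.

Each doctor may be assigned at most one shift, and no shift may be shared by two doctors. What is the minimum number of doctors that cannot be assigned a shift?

A valid assignment of size 5: Hana-B, Toni-F, Priya-I, Eli-A, Gabe-H.
The set {Hana, Toni, Priya, Eli, Alex, Quinn} has only 4 neighbours ({A, B, F, I}), so by Hall's theorem at most 5 of the 7 doctors can be matched.
That matches 5 of the 7, leaving 2 unmatched; no matching can do better.

2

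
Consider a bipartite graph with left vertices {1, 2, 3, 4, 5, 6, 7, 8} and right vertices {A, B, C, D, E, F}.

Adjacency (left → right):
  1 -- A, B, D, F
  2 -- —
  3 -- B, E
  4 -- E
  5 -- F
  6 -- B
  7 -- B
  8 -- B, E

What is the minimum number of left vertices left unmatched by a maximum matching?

A valid assignment of size 4: 1–D, 3–B, 4–E, 5–F.
The set {2, 3, 4, 6, 7, 8} has only 2 neighbours ({B, E}), so by Hall's theorem at most 4 of the 8 left vertices can be matched.
That matches 4 of the 8, leaving 4 unmatched; no matching can do better.

4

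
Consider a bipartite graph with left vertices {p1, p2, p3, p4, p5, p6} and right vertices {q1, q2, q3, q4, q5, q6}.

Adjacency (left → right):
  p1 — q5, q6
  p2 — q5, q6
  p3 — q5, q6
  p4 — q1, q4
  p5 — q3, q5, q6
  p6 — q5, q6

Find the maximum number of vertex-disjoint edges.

4

One maximum matching: p1–q6, p2–q5, p4–q4, p5–q3.
The set {p1, p2, p3, p6} has only 2 neighbours ({q5, q6}), so by Hall's theorem at most 4 of the 6 left vertices can be matched.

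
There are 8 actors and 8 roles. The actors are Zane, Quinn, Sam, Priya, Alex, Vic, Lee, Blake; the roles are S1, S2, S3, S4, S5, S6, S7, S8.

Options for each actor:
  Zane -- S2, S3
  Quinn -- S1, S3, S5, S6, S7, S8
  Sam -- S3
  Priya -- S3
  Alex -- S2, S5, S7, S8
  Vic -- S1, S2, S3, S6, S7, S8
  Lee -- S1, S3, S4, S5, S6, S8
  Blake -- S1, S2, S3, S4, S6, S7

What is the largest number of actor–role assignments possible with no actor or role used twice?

7

One maximum matching: Zane–S2, Quinn–S6, Sam–S3, Alex–S8, Vic–S1, Lee–S4, Blake–S7.
The set {Sam, Priya} has only 1 neighbour ({S3}), so by Hall's theorem at most 7 of the 8 actors can be matched.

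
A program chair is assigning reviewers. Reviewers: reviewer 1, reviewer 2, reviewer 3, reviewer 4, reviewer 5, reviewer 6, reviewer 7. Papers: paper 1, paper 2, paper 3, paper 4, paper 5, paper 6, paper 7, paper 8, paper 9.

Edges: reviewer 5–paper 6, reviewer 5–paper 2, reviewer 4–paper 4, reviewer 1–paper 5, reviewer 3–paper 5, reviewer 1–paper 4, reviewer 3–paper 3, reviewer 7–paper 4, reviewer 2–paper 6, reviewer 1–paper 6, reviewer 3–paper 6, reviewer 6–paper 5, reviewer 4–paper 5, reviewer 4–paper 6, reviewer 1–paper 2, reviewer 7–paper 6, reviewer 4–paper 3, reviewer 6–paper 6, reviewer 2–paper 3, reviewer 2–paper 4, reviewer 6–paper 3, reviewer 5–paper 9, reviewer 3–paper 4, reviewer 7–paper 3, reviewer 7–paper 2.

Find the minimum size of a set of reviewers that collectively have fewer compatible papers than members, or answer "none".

6

Take S = {reviewer 1, reviewer 2, reviewer 3, reviewer 4, reviewer 6, reviewer 7}. Its neighbourhood is {paper 2, paper 3, paper 4, paper 5, paper 6}, so |N(S)| = 5 < |S| = 6.
Every subset of size less than 6 has at least as many neighbours as members, so 6 is the minimum.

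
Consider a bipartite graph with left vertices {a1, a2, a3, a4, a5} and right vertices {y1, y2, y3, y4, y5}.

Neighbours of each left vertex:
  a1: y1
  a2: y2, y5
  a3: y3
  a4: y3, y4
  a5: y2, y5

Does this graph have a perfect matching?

Yes

One maximum matching: a1–y1, a2–y5, a3–y3, a4–y4, a5–y2.
All 5 left vertices are covered.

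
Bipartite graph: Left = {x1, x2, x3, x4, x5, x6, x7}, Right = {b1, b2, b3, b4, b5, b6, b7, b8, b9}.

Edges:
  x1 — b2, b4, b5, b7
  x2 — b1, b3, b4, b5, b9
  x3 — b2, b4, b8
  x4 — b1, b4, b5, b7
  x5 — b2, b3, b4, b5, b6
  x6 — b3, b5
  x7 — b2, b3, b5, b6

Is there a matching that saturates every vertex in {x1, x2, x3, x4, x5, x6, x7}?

A valid assignment of size 7: x1–b4, x2–b1, x3–b8, x4–b7, x5–b6, x6–b5, x7–b3.
All 7 left vertices are covered.

Yes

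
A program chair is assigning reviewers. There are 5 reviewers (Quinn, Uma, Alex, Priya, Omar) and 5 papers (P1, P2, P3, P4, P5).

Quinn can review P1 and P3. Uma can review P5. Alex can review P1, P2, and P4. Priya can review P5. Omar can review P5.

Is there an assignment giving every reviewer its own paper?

No

The set {Uma, Priya, Omar} has only 1 neighbour ({P5}), so by Hall's theorem at most 3 of the 5 reviewers can be matched.
Hence no matching covers every reviewer.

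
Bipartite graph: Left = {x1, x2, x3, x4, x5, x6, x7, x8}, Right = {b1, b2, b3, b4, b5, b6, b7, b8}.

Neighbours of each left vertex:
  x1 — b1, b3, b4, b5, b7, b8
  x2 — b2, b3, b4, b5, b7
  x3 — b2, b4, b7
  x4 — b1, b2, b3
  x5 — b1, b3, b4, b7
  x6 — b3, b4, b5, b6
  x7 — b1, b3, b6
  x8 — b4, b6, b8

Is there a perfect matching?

Yes

For example, pair x1–b1, x2–b5, x3–b4, x4–b2, x5–b7, x6–b6, x7–b3, x8–b8.
All 8 left vertices are covered.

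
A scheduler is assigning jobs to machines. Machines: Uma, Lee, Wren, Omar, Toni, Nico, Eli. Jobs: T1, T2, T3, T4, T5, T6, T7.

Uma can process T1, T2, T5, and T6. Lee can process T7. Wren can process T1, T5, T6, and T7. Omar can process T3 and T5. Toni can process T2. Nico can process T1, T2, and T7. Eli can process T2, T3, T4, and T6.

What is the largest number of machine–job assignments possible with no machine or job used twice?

A valid assignment of size 7: Uma–T5, Lee–T7, Wren–T6, Omar–T3, Toni–T2, Nico–T1, Eli–T4.
All 7 machines are matched, so no larger matching exists.

7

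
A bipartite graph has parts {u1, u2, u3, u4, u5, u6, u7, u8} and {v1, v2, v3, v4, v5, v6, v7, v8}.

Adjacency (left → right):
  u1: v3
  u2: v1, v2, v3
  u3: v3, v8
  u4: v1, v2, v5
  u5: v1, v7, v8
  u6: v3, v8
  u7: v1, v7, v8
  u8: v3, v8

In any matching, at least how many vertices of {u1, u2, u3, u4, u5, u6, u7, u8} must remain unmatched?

2

For example, pair u1-v3, u2-v2, u3-v8, u4-v5, u5-v1, u7-v7.
The set {u1, u3, u6, u8} has only 2 neighbours ({v3, v8}), so by Hall's theorem at most 6 of the 8 left vertices can be matched.
That matches 6 of the 8, leaving 2 unmatched; no matching can do better.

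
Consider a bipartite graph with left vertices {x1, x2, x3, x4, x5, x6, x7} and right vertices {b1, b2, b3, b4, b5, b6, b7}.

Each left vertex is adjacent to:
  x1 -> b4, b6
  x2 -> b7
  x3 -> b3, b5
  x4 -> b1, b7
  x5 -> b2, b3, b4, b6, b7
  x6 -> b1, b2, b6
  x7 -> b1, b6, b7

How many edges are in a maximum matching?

For example, pair x1–b4, x2–b7, x3–b5, x4–b1, x5–b3, x6–b2, x7–b6.
This saturates every left vertex, so 7 is the maximum.

7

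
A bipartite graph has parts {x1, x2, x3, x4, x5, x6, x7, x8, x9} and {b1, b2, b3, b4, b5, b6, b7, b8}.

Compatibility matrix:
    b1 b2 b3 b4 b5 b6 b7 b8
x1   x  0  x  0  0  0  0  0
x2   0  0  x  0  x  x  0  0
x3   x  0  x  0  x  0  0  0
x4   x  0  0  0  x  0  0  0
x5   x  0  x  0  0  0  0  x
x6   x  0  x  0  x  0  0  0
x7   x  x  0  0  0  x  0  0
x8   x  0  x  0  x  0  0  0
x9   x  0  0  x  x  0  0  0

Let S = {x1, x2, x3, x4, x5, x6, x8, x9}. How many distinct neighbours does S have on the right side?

6

The union of neighbours of {x1, x2, x3, x4, x5, x6, x8, x9} is {b1, b3, b4, b5, b6, b8}, which has 6 elements.
Since |N(S)| = 6 < |S| = 8, Hall's condition fails for this subset.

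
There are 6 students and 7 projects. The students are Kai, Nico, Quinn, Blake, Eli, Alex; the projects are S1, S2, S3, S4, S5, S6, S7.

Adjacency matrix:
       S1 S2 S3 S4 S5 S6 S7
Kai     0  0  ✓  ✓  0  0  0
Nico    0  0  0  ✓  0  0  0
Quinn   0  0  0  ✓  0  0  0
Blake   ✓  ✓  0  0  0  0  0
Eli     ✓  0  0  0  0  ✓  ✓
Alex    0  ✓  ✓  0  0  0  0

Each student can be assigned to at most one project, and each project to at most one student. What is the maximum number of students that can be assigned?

One maximum matching: Kai→S3, Nico→S4, Blake→S1, Eli→S7, Alex→S2.
The set {Nico, Quinn} has only 1 neighbour ({S4}), so by Hall's theorem at most 5 of the 6 students can be matched.

5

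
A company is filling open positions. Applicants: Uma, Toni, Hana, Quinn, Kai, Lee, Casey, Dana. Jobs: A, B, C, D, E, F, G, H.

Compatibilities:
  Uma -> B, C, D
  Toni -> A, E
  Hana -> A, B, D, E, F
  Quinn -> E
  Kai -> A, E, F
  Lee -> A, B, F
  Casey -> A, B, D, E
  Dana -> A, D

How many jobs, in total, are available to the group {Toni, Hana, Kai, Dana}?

5

The union of neighbours of {Toni, Hana, Kai, Dana} is {A, B, D, E, F}, which has 5 elements.
Since |N(S)| = 5 ≥ |S| = 4, Hall's condition holds for this subset.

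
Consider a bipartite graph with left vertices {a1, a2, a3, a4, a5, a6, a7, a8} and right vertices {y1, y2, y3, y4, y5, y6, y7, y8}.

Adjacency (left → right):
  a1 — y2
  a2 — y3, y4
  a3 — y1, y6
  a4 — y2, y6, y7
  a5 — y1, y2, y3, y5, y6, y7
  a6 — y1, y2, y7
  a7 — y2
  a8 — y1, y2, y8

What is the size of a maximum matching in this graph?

7

One maximum matching: a1–y2, a2–y4, a3–y1, a4–y6, a5–y3, a6–y7, a8–y8.
The set {a1, a7} has only 1 neighbour ({y2}), so by Hall's theorem at most 7 of the 8 left vertices can be matched.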